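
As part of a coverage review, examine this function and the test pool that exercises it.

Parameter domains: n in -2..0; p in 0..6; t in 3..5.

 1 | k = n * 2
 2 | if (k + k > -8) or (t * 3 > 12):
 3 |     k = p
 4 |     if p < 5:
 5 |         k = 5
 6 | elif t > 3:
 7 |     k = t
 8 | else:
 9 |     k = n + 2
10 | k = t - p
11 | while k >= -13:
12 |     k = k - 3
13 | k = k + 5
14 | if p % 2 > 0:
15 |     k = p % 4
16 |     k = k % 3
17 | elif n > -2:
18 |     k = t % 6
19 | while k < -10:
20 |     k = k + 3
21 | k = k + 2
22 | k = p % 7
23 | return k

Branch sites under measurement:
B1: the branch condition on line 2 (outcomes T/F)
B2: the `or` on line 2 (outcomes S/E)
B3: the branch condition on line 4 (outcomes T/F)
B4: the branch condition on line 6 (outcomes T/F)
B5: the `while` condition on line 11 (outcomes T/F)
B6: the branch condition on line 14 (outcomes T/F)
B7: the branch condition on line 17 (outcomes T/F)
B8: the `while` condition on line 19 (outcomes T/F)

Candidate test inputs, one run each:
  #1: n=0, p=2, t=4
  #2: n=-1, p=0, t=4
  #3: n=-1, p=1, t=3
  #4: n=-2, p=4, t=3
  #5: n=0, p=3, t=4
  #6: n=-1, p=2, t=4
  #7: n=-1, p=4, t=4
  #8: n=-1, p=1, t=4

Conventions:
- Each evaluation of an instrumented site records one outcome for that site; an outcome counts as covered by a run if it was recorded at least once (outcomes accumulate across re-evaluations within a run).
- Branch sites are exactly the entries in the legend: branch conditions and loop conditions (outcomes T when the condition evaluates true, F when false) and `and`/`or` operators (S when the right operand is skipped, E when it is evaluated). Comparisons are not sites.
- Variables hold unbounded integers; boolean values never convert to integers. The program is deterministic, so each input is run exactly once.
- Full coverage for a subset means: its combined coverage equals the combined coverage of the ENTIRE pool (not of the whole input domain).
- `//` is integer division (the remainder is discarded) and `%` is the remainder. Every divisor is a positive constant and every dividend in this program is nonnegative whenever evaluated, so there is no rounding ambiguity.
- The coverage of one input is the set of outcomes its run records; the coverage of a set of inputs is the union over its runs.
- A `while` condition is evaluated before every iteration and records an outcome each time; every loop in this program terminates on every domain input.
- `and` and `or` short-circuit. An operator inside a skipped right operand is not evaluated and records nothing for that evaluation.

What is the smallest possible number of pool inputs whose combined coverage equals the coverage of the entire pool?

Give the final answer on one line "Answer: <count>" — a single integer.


#1 (n=0, p=2, t=4) -> B2->S, B1->T, B3->T, B5->T, B5->T, B5->T, B5->T, B5->T, B5->T, B5->F, B6->F, B7->T, B8->F; covered: B1=T, B2=S, B3=T, B5=T, B5=F, B6=F, B7=T, B8=F
#2 (n=-1, p=0, t=4) -> B2->S, B1->T, B3->T, B5->T, B5->T, B5->T, B5->T, B5->T, B5->T, B5->F, B6->F, B7->T, B8->F; covered: B1=T, B2=S, B3=T, B5=T, B5=F, B6=F, B7=T, B8=F
#3 (n=-1, p=1, t=3) -> B2->S, B1->T, B3->T, B5->T, B5->T, B5->T, B5->T, B5->T, B5->T, B5->F, B6->T, B8->F; covered: B1=T, B2=S, B3=T, B5=T, B5=F, B6=T, B8=F
#4 (n=-2, p=4, t=3) -> B2->E, B1->F, B4->F, B5->T, B5->T, B5->T, B5->T, B5->T, B5->F, B6->F, B7->F, B8->T, B8->F; covered: B1=F, B2=E, B4=F, B5=T, B5=F, B6=F, B7=F, B8=T, B8=F
#5 (n=0, p=3, t=4) -> B2->S, B1->T, B3->T, B5->T, B5->T, B5->T, B5->T, B5->T, B5->F, B6->T, B8->F; covered: B1=T, B2=S, B3=T, B5=T, B5=F, B6=T, B8=F
#6 (n=-1, p=2, t=4) -> B2->S, B1->T, B3->T, B5->T, B5->T, B5->T, B5->T, B5->T, B5->T, B5->F, B6->F, B7->T, B8->F; covered: B1=T, B2=S, B3=T, B5=T, B5=F, B6=F, B7=T, B8=F
#7 (n=-1, p=4, t=4) -> B2->S, B1->T, B3->T, B5->T, B5->T, B5->T, B5->T, B5->T, B5->F, B6->F, B7->T, B8->F; covered: B1=T, B2=S, B3=T, B5=T, B5=F, B6=F, B7=T, B8=F
#8 (n=-1, p=1, t=4) -> B2->S, B1->T, B3->T, B5->T, B5->T, B5->T, B5->T, B5->T, B5->T, B5->F, B6->T, B8->F; covered: B1=T, B2=S, B3=T, B5=T, B5=F, B6=T, B8=F
together the pool reaches 14 outcomes: B1=T, B1=F, B2=S, B2=E, B3=T, B4=F, B5=T, B5=F, B6=T, B6=F, B7=T, B7=F, B8=T, B8=F
no size-1 subset reaches all 14 outcomes (best union: 9/14)
no size-2 subset reaches all 14 outcomes (best union: 13/14)
the canonical winner is {1, 3, 4}: size 3, full 14-outcome coverage, earliest index list among size-3 covers
Answer: 3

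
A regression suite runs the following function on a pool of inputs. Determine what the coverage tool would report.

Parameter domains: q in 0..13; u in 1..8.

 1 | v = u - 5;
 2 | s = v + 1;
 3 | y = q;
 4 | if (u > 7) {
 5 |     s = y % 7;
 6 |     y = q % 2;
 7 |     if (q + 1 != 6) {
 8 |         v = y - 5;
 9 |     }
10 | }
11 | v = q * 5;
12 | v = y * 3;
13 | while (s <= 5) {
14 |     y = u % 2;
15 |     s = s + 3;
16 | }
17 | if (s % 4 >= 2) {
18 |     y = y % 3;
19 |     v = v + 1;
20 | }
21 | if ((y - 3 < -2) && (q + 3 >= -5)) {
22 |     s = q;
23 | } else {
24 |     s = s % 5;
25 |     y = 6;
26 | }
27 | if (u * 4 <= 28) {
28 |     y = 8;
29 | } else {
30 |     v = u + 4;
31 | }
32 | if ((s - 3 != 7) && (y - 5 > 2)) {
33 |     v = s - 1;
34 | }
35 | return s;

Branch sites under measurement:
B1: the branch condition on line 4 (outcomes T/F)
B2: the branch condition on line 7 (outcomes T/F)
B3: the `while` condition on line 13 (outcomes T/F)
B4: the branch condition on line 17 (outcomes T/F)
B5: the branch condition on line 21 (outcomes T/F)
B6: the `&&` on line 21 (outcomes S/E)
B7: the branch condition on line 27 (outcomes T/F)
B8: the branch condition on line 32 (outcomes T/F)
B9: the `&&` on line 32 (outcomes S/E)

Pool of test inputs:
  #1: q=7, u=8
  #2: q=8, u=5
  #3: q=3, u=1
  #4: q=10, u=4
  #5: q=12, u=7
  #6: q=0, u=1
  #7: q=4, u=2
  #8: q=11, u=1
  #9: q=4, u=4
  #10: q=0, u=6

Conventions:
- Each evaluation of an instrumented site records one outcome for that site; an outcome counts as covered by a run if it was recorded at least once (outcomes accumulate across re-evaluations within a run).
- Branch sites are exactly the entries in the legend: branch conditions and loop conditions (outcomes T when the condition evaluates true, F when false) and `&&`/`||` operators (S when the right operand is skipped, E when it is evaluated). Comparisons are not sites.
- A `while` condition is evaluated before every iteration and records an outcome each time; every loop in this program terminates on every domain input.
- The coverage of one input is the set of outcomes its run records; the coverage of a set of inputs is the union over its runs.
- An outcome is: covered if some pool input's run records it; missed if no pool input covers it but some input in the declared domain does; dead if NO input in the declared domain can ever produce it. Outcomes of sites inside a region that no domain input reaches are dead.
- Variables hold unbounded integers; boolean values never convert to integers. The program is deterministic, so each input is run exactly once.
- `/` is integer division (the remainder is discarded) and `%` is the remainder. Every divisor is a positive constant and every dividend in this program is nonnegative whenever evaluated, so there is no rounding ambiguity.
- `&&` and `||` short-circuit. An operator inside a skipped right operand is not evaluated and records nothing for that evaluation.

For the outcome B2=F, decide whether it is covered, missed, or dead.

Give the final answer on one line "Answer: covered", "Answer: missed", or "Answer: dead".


no pool input records B2=F
but domain input (q=5, u=8) does record it -> reachable, so missed
Answer: missed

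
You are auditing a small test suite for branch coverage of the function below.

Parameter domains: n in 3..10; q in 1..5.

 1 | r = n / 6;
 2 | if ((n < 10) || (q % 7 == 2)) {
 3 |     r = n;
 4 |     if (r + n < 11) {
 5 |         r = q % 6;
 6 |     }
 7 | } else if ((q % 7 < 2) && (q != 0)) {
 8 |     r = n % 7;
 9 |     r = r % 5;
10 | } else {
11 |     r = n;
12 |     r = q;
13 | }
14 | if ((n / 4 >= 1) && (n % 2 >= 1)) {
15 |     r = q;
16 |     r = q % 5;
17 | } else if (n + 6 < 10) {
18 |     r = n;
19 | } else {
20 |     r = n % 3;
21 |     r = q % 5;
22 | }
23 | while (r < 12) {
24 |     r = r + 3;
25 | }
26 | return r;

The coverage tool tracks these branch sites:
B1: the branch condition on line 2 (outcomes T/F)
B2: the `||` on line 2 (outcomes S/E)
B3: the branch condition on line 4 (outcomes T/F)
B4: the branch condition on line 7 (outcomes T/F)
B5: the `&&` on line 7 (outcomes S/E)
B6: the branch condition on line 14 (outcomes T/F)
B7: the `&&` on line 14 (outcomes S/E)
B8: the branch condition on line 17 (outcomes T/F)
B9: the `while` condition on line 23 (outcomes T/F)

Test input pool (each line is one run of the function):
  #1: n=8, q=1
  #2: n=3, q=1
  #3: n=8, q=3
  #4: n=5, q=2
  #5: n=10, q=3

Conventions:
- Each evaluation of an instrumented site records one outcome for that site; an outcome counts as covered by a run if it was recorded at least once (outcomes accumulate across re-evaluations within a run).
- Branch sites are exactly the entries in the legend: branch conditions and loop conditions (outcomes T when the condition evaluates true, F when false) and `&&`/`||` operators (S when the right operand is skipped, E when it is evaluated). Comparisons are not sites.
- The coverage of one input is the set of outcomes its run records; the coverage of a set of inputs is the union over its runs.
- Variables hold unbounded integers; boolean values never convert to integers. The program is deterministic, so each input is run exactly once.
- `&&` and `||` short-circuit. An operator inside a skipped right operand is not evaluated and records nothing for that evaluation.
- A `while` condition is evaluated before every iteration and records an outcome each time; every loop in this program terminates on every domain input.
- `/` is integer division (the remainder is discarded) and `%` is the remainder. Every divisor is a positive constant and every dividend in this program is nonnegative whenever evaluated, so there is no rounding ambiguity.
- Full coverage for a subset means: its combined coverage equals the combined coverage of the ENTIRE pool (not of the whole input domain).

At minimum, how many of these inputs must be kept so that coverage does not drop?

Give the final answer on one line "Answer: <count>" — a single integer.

input #1 (n=8, q=1): covers B1=T, B2=S, B3=F, B6=F, B7=E, B8=F, B9=T, B9=F
input #2 (n=3, q=1): covers B1=T, B2=S, B3=T, B6=F, B7=S, B8=T, B9=T, B9=F
input #3 (n=8, q=3): covers B1=T, B2=S, B3=F, B6=F, B7=E, B8=F, B9=T, B9=F
input #4 (n=5, q=2): covers B1=T, B2=S, B3=T, B6=T, B7=E, B9=T, B9=F
input #5 (n=10, q=3): covers B1=F, B2=E, B4=F, B5=S, B6=F, B7=E, B8=F, B9=T, B9=F
union over all inputs: B1=T, B1=F, B2=S, B2=E, B3=T, B3=F, B4=F, B5=S, B6=T, B6=F, B7=S, B7=E, B8=T, B8=F, B9=T, B9=F (16 outcomes)
checked all size-1 subsets: none covers 16 outcomes (max 9/16)
checked all size-2 subsets: none covers 16 outcomes (max 14/16)
checked all size-3 subsets: none covers 16 outcomes (max 15/16)
the canonical winner is {1, 2, 4, 5}: size 4, full 16-outcome coverage, earliest index list among size-4 covers

Answer: 4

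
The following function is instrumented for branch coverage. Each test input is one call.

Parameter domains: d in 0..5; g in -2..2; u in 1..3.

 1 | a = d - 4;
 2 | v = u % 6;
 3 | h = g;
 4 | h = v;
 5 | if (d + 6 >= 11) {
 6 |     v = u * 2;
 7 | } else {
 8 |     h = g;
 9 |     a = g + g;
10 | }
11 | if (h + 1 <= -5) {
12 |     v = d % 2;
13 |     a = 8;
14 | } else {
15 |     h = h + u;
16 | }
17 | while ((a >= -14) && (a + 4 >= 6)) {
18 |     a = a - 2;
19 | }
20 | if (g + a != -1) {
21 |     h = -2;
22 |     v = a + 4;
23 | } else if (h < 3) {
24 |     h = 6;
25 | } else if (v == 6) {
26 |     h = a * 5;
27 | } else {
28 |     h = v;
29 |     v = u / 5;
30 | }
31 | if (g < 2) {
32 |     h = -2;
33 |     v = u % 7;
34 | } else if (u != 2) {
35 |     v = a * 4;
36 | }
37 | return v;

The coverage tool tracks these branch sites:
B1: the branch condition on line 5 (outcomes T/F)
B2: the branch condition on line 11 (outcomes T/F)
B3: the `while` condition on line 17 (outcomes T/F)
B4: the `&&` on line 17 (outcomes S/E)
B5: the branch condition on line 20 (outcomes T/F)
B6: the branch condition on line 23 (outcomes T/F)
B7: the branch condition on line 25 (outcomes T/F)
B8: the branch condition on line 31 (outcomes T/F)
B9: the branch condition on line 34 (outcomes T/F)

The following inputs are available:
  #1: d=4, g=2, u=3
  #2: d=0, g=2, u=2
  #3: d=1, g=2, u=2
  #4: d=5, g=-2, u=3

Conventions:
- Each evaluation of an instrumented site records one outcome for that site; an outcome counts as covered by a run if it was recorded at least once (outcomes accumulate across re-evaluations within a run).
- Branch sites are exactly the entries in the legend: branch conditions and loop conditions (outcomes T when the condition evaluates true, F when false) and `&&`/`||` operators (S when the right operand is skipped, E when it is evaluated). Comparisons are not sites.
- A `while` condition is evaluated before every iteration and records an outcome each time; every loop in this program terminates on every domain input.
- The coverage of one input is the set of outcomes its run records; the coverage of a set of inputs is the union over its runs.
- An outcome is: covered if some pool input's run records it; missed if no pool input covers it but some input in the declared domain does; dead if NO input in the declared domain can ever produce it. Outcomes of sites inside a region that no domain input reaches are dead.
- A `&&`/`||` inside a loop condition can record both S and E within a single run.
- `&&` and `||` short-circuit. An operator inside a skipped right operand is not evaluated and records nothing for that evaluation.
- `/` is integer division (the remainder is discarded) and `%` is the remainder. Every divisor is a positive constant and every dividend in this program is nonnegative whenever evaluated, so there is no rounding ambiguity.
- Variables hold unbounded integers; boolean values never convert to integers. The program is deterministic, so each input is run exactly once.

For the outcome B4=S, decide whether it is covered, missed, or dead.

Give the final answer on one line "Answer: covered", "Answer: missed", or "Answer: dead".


no pool input records B4=S
checking all 90 inputs in the declared domain: B4=S is never recorded -> dead
Answer: dead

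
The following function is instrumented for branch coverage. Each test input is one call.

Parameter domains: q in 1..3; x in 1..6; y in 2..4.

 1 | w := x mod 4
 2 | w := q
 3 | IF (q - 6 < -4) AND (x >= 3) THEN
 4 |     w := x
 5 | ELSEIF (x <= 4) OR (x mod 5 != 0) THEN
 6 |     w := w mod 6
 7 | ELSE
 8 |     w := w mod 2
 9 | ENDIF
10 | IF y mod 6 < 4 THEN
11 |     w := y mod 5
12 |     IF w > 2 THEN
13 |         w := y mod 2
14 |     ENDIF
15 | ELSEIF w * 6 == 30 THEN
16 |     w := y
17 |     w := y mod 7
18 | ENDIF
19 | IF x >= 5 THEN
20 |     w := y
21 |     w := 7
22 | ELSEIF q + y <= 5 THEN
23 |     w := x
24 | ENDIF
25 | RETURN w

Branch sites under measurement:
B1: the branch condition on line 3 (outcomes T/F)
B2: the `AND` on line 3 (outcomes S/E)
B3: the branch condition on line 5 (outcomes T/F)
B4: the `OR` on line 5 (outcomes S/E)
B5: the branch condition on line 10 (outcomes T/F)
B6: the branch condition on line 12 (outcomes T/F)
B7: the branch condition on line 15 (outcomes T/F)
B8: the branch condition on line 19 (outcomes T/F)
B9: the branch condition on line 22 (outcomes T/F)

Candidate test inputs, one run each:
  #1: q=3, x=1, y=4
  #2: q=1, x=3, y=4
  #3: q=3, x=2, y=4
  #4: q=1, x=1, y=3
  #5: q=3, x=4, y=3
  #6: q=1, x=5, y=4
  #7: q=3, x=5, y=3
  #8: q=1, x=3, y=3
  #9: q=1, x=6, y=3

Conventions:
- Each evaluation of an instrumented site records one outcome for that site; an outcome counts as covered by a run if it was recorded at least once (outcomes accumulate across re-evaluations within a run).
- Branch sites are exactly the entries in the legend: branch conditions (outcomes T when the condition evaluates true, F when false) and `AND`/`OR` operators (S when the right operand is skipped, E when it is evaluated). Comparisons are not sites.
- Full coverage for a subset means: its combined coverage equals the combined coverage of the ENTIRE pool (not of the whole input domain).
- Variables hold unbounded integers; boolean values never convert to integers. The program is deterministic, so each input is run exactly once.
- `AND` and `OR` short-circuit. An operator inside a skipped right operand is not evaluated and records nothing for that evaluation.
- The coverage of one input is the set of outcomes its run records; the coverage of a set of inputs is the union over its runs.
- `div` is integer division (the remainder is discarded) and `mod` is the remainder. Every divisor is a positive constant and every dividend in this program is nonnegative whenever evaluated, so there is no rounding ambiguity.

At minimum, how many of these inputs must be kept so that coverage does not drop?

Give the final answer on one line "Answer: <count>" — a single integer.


#1 (q=3, x=1, y=4) -> B2->S, B1->F, B4->S, B3->T, B5->F, B7->F, B8->F, B9->F; covered: B1=F, B2=S, B3=T, B4=S, B5=F, B7=F, B8=F, B9=F
#2 (q=1, x=3, y=4) -> B2->E, B1->T, B5->F, B7->F, B8->F, B9->T; covered: B1=T, B2=E, B5=F, B7=F, B8=F, B9=T
#3 (q=3, x=2, y=4) -> B2->S, B1->F, B4->S, B3->T, B5->F, B7->F, B8->F, B9->F; covered: B1=F, B2=S, B3=T, B4=S, B5=F, B7=F, B8=F, B9=F
#4 (q=1, x=1, y=3) -> B2->E, B1->F, B4->S, B3->T, B5->T, B6->T, B8->F, B9->T; covered: B1=F, B2=E, B3=T, B4=S, B5=T, B6=T, B8=F, B9=T
#5 (q=3, x=4, y=3) -> B2->S, B1->F, B4->S, B3->T, B5->T, B6->T, B8->F, B9->F; covered: B1=F, B2=S, B3=T, B4=S, B5=T, B6=T, B8=F, B9=F
#6 (q=1, x=5, y=4) -> B2->E, B1->T, B5->F, B7->T, B8->T; covered: B1=T, B2=E, B5=F, B7=T, B8=T
#7 (q=3, x=5, y=3) -> B2->S, B1->F, B4->E, B3->F, B5->T, B6->T, B8->T; covered: B1=F, B2=S, B3=F, B4=E, B5=T, B6=T, B8=T
#8 (q=1, x=3, y=3) -> B2->E, B1->T, B5->T, B6->T, B8->F, B9->T; covered: B1=T, B2=E, B5=T, B6=T, B8=F, B9=T
#9 (q=1, x=6, y=3) -> B2->E, B1->T, B5->T, B6->T, B8->T; covered: B1=T, B2=E, B5=T, B6=T, B8=T
the full pool covers 17 outcomes: B1=T, B1=F, B2=S, B2=E, B3=T, B3=F, B4=S, B4=E, B5=T, B5=F, B6=T, B7=T, B7=F, B8=T, B8=F, B9=T, B9=F
size 1 is not enough: best union over all size-1 subsets is 8/17
size 2 is not enough: best union over all size-2 subsets is 13/17
size 3 is not enough: best union over all size-3 subsets is 16/17
at size 4, {1, 2, 6, 7} reaches all 17 outcomes; every lexicographically earlier size-4 subset fails
Answer: 4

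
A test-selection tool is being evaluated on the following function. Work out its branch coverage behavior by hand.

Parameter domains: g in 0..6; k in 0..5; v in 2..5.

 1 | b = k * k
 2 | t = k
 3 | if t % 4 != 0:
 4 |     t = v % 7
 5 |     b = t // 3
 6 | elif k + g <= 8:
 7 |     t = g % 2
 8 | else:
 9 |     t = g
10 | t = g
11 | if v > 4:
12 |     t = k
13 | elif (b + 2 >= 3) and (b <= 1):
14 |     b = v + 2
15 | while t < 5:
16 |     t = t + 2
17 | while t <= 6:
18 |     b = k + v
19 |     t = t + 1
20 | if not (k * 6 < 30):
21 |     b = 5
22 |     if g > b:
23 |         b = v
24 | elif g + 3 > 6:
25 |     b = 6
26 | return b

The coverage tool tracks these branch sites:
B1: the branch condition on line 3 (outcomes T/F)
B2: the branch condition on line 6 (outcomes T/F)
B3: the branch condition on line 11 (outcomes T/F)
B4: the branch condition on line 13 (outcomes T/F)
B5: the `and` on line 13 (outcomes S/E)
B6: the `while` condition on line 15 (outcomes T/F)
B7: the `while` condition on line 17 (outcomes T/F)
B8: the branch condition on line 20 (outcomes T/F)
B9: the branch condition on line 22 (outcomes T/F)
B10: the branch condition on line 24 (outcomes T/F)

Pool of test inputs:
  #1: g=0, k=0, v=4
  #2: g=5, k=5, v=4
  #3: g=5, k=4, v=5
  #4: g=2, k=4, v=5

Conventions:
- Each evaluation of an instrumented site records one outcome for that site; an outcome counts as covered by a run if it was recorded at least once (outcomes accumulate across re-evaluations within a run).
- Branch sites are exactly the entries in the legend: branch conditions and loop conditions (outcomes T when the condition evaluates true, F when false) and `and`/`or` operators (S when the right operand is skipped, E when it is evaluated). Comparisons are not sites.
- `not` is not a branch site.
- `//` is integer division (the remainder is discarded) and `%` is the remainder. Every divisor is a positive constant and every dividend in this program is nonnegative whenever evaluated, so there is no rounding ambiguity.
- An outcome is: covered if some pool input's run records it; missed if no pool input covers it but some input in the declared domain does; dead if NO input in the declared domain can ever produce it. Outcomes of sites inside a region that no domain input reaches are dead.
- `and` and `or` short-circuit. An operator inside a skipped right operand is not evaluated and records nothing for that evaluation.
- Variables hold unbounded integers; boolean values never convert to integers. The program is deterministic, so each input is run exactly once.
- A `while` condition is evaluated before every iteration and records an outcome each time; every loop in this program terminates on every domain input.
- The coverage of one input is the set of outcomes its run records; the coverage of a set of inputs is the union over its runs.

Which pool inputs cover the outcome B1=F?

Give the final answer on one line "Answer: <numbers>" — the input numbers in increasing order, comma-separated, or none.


input #1 (g=0, k=0, v=4): hits B1=F
input #2 (g=5, k=5, v=4): never hits B1=F
input #3 (g=5, k=4, v=5): hits B1=F
input #4 (g=2, k=4, v=5): hits B1=F
Answer: 1, 3, 4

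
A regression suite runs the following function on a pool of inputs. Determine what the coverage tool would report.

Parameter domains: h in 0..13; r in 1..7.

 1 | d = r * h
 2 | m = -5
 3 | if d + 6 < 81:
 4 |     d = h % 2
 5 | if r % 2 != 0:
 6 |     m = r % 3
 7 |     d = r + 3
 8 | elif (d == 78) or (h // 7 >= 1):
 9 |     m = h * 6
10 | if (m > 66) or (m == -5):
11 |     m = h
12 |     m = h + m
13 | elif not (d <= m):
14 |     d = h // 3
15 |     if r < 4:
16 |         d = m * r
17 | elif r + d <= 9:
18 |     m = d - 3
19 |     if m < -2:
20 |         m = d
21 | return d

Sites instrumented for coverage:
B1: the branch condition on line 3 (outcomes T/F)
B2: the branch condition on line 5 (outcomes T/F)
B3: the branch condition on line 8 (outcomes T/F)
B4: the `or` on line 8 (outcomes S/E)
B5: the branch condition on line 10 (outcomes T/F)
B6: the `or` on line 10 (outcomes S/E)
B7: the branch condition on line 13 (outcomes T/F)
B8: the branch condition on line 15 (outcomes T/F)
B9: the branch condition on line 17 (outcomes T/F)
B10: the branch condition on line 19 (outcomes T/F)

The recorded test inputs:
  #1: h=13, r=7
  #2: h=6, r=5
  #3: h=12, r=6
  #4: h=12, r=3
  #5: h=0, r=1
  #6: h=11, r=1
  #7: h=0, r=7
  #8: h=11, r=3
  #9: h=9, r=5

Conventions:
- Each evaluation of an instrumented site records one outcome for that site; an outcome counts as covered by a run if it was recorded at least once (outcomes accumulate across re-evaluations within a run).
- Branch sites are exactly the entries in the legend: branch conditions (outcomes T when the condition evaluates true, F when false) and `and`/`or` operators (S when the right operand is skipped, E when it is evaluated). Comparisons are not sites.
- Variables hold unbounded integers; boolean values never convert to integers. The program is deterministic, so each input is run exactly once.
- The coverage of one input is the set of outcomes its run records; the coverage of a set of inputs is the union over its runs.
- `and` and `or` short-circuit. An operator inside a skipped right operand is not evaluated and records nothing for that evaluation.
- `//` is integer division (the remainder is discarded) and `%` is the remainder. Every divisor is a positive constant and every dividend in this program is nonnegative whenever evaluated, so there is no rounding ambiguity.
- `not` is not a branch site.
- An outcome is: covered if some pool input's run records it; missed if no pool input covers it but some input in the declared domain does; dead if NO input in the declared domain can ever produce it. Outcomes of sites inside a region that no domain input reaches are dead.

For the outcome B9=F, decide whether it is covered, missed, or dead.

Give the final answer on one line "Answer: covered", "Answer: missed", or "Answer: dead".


no pool input records B9=F
checking all 98 inputs in the declared domain: B9=F is never recorded -> dead
Answer: dead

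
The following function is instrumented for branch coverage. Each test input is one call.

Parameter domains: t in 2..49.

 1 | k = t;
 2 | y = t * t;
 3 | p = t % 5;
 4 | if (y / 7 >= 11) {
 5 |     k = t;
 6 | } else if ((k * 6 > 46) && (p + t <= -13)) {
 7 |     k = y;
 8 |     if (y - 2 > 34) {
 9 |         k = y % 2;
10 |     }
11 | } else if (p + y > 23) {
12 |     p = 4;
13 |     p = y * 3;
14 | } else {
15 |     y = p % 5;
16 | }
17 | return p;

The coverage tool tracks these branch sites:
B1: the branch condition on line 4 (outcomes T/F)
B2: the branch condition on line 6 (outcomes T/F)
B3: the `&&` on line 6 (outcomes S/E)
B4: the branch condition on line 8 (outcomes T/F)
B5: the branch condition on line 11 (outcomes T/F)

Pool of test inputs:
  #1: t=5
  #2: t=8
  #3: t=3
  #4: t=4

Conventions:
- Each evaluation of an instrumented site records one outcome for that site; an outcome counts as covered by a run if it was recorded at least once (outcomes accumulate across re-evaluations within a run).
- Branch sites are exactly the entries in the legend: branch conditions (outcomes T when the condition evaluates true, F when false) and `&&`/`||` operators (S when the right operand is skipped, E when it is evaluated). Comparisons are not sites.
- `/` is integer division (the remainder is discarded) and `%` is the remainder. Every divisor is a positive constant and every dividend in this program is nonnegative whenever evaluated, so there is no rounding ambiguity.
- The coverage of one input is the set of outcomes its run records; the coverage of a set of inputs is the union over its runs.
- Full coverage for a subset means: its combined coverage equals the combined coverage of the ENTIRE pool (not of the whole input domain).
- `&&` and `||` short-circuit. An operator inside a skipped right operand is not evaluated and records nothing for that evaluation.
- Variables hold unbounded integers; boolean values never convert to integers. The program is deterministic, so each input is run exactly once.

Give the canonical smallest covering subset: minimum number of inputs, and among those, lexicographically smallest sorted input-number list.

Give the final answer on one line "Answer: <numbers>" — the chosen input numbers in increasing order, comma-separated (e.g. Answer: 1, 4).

input #1 (t=5): events B1->F, B3->S, B2->F, B5->T; covers B1=F, B2=F, B3=S, B5=T
input #2 (t=8): events B1->F, B3->E, B2->F, B5->T; covers B1=F, B2=F, B3=E, B5=T
input #3 (t=3): events B1->F, B3->S, B2->F, B5->F; covers B1=F, B2=F, B3=S, B5=F
input #4 (t=4): events B1->F, B3->S, B2->F, B5->F; covers B1=F, B2=F, B3=S, B5=F
pool-wide coverage (6 outcomes): B1=F, B2=F, B3=S, B3=E, B5=T, B5=F
every size-1 subset falls short of the 6 outcomes (best: 4/6)
at size 2, {2, 3} reaches all 6 outcomes; every lexicographically earlier size-2 subset fails

Answer: 2, 3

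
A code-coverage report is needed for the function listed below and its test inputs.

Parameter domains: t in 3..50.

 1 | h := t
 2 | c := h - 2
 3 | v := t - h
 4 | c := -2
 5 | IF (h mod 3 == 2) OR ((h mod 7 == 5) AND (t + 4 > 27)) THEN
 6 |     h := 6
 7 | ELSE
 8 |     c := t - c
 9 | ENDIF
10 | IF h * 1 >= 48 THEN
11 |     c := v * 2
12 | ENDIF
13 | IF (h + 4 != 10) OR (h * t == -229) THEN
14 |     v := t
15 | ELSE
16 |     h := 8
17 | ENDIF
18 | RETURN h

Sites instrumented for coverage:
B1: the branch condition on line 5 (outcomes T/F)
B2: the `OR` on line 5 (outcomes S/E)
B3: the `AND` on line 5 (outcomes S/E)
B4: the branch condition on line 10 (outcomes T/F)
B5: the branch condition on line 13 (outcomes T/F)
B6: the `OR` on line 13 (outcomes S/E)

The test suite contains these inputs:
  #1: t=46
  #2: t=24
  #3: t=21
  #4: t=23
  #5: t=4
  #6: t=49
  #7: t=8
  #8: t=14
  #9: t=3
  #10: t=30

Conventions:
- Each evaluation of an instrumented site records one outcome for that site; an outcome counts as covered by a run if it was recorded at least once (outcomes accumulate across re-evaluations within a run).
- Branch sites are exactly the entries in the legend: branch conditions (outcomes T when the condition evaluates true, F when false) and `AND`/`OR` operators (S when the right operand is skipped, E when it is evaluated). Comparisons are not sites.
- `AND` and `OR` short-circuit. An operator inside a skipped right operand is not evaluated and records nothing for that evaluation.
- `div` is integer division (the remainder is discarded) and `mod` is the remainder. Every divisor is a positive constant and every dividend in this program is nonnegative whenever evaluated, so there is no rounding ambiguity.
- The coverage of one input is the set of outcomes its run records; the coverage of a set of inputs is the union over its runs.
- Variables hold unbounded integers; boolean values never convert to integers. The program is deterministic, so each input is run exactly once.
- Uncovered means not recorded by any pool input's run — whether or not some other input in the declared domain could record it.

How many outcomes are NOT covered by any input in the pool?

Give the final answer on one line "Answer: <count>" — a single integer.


input #1, t=46: events B2->E, B3->S, B1->F, B4->F, B6->S, B5->T; outcomes B1=F, B2=E, B3=S, B4=F, B5=T, B6=S
input #2, t=24: events B2->E, B3->S, B1->F, B4->F, B6->S, B5->T; outcomes B1=F, B2=E, B3=S, B4=F, B5=T, B6=S
input #3, t=21: events B2->E, B3->S, B1->F, B4->F, B6->S, B5->T; outcomes B1=F, B2=E, B3=S, B4=F, B5=T, B6=S
input #4, t=23: events B2->S, B1->T, B4->F, B6->E, B5->F; outcomes B1=T, B2=S, B4=F, B5=F, B6=E
input #5, t=4: events B2->E, B3->S, B1->F, B4->F, B6->S, B5->T; outcomes B1=F, B2=E, B3=S, B4=F, B5=T, B6=S
input #6, t=49: events B2->E, B3->S, B1->F, B4->T, B6->S, B5->T; outcomes B1=F, B2=E, B3=S, B4=T, B5=T, B6=S
input #7, t=8: events B2->S, B1->T, B4->F, B6->E, B5->F; outcomes B1=T, B2=S, B4=F, B5=F, B6=E
input #8, t=14: events B2->S, B1->T, B4->F, B6->E, B5->F; outcomes B1=T, B2=S, B4=F, B5=F, B6=E
input #9, t=3: events B2->E, B3->S, B1->F, B4->F, B6->S, B5->T; outcomes B1=F, B2=E, B3=S, B4=F, B5=T, B6=S
input #10, t=30: events B2->E, B3->S, B1->F, B4->F, B6->S, B5->T; outcomes B1=F, B2=E, B3=S, B4=F, B5=T, B6=S
union over the pool: B1=T, B1=F, B2=S, B2=E, B3=S, B4=T, B4=F, B5=T, B5=F, B6=S, B6=E
uncovered (1 of 12): B3=E
Answer: 1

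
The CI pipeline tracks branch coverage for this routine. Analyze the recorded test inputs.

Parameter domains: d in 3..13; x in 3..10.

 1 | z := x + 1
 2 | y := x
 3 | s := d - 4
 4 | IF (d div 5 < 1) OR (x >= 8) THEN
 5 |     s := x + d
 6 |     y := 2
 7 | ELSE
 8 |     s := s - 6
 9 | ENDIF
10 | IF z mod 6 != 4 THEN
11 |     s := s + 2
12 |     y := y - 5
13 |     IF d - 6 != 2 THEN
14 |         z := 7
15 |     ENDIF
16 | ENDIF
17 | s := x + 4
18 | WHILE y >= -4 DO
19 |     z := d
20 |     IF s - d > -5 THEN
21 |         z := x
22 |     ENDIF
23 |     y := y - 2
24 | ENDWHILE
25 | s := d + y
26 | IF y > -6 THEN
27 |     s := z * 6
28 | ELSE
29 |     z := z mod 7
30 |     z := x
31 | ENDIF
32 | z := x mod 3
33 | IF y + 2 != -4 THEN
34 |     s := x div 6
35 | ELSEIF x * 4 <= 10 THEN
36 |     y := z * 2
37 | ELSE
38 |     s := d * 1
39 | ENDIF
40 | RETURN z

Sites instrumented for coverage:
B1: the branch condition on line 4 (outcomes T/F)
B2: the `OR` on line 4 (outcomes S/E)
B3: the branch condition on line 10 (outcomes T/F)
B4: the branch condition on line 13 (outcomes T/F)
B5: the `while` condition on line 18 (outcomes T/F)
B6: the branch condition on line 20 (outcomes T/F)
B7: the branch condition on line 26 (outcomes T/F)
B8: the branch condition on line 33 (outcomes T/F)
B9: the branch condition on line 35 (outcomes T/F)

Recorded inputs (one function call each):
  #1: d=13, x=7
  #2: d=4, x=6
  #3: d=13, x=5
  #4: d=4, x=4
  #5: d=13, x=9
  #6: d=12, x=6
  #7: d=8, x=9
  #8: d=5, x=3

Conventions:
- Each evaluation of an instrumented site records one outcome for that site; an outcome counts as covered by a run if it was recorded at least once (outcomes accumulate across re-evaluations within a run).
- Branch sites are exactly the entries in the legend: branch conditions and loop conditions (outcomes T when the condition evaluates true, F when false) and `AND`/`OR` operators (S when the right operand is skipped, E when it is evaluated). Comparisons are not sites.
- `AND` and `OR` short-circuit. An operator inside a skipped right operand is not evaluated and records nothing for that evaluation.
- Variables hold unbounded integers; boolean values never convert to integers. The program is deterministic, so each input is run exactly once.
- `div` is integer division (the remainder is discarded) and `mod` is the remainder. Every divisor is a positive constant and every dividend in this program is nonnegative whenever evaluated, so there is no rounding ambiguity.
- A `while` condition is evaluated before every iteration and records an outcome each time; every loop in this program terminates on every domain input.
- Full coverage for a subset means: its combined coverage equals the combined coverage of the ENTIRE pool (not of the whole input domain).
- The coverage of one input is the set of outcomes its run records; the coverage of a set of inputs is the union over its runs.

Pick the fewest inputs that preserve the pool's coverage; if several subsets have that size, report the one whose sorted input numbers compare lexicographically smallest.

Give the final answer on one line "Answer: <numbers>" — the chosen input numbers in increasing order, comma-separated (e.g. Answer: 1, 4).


run #1 (d=13, x=7) runs B2->E, B1->F, B3->T, B4->T, B5->T, B6->T, B5->T, B6->T, B5->T, B6->T, B5->T, B6->T, B5->F, B7->F, ...; records B1=F, B2=E, B3=T, B4=T, B5=T, B5=F, B6=T, B7=F, B8=F, B9=F
run #2 (d=4, x=6) runs B2->S, B1->T, B3->T, B4->T, B5->T, B6->T, B5->F, B7->T, B8->T; records B1=T, B2=S, B3=T, B4=T, B5=T, B5=F, B6=T, B7=T, B8=T
run #3 (d=13, x=5) runs B2->E, B1->F, B3->T, B4->T, B5->T, B6->T, B5->T, B6->T, B5->T, B6->T, B5->F, B7->F, B8->F, B9->F; records B1=F, B2=E, B3=T, B4=T, B5=T, B5=F, B6=T, B7=F, B8=F, B9=F
run #4 (d=4, x=4) runs B2->S, B1->T, B3->T, B4->T, B5->T, B6->T, B5->F, B7->T, B8->T; records B1=T, B2=S, B3=T, B4=T, B5=T, B5=F, B6=T, B7=T, B8=T
run #5 (d=13, x=9) runs B2->E, B1->T, B3->F, B5->T, B6->T, B5->T, B6->T, B5->T, B6->T, B5->T, B6->T, B5->F, B7->F, B8->F, ...; records B1=T, B2=E, B3=F, B5=T, B5=F, B6=T, B7=F, B8=F, B9=F
run #6 (d=12, x=6) runs B2->E, B1->F, B3->T, B4->T, B5->T, B6->T, B5->T, B6->T, B5->T, B6->T, B5->F, B7->T, B8->T; records B1=F, B2=E, B3=T, B4=T, B5=T, B5=F, B6=T, B7=T, B8=T
run #7 (d=8, x=9) runs B2->E, B1->T, B3->F, B5->T, B6->T, B5->T, B6->T, B5->T, B6->T, B5->T, B6->T, B5->F, B7->F, B8->F, ...; records B1=T, B2=E, B3=F, B5=T, B5=F, B6=T, B7=F, B8=F, B9=F
run #8 (d=5, x=3) runs B2->E, B1->F, B3->F, B5->T, B6->T, B5->T, B6->T, B5->T, B6->T, B5->T, B6->T, B5->F, B7->T, B8->T; records B1=F, B2=E, B3=F, B5=T, B5=F, B6=T, B7=T, B8=T
the full pool covers 15 outcomes: B1=T, B1=F, B2=S, B2=E, B3=T, B3=F, B4=T, B5=T, B5=F, B6=T, B7=T, B7=F, B8=T, B8=F, B9=F
no size-1 subset reaches all 15 outcomes (best union: 10/15)
no size-2 subset reaches all 15 outcomes (best union: 14/15)
at size 3, {1, 2, 5} reaches all 15 outcomes; every lexicographically earlier size-3 subset fails
Answer: 1, 2, 5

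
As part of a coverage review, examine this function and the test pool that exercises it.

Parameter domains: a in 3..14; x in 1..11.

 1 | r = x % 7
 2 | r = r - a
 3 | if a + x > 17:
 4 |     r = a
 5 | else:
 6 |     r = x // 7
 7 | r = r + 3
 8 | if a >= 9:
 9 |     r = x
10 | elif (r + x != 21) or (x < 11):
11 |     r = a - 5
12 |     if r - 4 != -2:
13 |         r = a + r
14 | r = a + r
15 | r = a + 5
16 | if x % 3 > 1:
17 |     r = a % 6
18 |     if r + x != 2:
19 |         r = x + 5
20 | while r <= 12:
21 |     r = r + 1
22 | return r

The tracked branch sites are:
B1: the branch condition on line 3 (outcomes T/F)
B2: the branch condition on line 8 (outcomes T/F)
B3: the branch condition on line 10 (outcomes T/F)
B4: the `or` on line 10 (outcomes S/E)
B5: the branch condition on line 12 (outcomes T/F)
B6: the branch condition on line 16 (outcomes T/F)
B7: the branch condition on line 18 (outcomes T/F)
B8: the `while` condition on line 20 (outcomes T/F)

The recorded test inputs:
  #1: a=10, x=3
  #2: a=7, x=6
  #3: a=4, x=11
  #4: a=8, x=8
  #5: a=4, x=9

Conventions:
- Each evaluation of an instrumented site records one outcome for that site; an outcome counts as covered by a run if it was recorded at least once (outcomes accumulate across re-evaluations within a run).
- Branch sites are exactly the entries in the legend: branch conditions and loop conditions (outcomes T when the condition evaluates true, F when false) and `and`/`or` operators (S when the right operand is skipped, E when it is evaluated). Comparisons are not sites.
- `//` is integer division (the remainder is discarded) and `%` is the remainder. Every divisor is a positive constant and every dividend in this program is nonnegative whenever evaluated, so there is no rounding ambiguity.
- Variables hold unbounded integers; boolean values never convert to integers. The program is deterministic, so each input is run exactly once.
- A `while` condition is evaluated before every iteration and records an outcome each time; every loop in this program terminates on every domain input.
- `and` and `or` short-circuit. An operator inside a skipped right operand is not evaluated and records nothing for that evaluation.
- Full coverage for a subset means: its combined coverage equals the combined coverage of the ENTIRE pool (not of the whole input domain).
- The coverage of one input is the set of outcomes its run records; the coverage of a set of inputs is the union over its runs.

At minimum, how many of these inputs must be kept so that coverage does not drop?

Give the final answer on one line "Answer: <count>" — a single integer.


input #1, a=10, x=3: events B1->F, B2->T, B6->F, B8->F; outcomes B1=F, B2=T, B6=F, B8=F
input #2, a=7, x=6: events B1->F, B2->F, B4->S, B3->T, B5->F, B6->F, B8->T, B8->F; outcomes B1=F, B2=F, B3=T, B4=S, B5=F, B6=F, B8=T, B8=F
input #3, a=4, x=11: events B1->F, B2->F, B4->S, B3->T, B5->T, B6->T, B7->T, B8->F; outcomes B1=F, B2=F, B3=T, B4=S, B5=T, B6=T, B7=T, B8=F
input #4, a=8, x=8: events B1->F, B2->F, B4->S, B3->T, B5->T, B6->T, B7->T, B8->F; outcomes B1=F, B2=F, B3=T, B4=S, B5=T, B6=T, B7=T, B8=F
input #5, a=4, x=9: events B1->F, B2->F, B4->S, B3->T, B5->T, B6->F, B8->T, B8->T, B8->T, B8->T, B8->F; outcomes B1=F, B2=F, B3=T, B4=S, B5=T, B6=F, B8=T, B8=F
together the pool reaches 12 outcomes: B1=F, B2=T, B2=F, B3=T, B4=S, B5=T, B5=F, B6=T, B6=F, B7=T, B8=T, B8=F
no size-1 subset reaches all 12 outcomes (best union: 8/12)
no size-2 subset reaches all 12 outcomes (best union: 11/12)
inputs {1, 2, 3} (size 3) cover everything; no size-3 subset with a lexicographically smaller index list covers all 12
Answer: 3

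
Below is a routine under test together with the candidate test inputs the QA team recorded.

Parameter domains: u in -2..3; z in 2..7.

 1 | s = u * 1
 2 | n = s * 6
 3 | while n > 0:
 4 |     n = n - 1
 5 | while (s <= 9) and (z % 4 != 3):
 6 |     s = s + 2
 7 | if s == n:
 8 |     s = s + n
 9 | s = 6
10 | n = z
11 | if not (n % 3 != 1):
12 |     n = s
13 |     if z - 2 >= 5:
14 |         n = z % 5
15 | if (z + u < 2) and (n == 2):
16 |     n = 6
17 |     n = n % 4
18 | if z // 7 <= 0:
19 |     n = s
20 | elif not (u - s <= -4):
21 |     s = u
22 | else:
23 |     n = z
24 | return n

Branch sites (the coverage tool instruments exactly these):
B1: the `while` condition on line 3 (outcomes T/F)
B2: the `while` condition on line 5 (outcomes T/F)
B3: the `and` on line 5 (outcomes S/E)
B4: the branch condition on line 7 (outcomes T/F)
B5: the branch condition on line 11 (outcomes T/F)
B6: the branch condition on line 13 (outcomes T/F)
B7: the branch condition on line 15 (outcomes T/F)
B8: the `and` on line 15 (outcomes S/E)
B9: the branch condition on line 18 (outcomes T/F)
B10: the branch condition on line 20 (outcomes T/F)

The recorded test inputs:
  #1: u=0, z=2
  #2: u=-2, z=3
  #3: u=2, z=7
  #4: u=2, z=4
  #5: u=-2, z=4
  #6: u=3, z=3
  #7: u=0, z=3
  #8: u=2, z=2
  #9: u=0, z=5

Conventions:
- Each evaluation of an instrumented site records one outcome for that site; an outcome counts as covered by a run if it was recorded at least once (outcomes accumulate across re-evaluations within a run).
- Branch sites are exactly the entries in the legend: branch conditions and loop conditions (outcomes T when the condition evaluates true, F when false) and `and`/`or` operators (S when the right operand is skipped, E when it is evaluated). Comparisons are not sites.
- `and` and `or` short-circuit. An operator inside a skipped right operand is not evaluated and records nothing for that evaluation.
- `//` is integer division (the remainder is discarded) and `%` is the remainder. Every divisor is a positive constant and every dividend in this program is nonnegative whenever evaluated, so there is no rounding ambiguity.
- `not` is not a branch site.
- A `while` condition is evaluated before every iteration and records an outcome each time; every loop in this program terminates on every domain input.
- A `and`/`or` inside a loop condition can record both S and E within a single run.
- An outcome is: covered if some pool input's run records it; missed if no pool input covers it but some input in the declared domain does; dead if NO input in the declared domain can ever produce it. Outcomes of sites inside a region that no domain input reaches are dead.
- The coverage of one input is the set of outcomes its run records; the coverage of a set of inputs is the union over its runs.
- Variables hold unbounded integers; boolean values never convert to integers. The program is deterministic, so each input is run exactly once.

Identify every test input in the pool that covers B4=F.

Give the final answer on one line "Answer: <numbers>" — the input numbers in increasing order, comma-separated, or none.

input #1 (u=0, z=2): covers B4=F
input #2 (u=-2, z=3): covers B4=F
input #3 (u=2, z=7): covers B4=F
input #4 (u=2, z=4): covers B4=F
input #5 (u=-2, z=4): covers B4=F
input #6 (u=3, z=3): covers B4=F
input #7 (u=0, z=3): misses B4=F
input #8 (u=2, z=2): covers B4=F
input #9 (u=0, z=5): covers B4=F

Answer: 1, 2, 3, 4, 5, 6, 8, 9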